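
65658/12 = 5471 + 1/2 = 5471.50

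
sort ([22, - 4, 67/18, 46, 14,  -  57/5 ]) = [ - 57/5, - 4,67/18,  14, 22, 46]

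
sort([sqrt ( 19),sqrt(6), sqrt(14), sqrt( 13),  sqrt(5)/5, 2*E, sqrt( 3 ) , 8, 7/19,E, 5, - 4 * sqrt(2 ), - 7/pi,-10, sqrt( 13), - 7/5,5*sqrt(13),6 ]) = [ - 10, -4*sqrt( 2),-7/pi,- 7/5, 7/19,  sqrt( 5) /5,sqrt(3 ), sqrt(6), E,sqrt( 13 ), sqrt(13), sqrt(14),sqrt( 19) , 5, 2*E, 6, 8, 5*sqrt(13 ) ] 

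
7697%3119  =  1459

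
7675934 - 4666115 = 3009819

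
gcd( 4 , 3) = 1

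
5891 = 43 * 137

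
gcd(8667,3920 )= 1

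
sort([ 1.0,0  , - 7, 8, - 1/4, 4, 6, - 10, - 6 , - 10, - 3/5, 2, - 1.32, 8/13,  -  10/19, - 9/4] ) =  [ - 10 , - 10, - 7, - 6, - 9/4, - 1.32 , - 3/5,- 10/19, - 1/4, 0, 8/13,1.0,2, 4, 6,8]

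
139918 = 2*69959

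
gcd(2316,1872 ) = 12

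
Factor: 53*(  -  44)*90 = -2^3*3^2 * 5^1*11^1*53^1 = -209880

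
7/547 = 7/547 = 0.01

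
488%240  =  8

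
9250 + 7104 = 16354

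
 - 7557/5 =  - 7557/5 = - 1511.40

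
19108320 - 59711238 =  - 40602918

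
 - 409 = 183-592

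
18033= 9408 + 8625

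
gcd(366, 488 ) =122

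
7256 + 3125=10381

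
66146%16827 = 15665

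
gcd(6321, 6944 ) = 7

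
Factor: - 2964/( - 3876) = 13^1* 17^( - 1) = 13/17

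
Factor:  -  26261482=  -  2^1*13^1*211^1*4787^1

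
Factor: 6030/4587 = 2010/1529 = 2^1*3^1*5^1*11^( - 1)*67^1*139^( - 1)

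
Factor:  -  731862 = - 2^1*3^3 * 13553^1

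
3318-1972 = 1346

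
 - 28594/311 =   -  28594/311 = - 91.94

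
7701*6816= 52490016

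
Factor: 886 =2^1*  443^1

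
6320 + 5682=12002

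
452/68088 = 113/17022 = 0.01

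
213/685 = 213/685 = 0.31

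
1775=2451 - 676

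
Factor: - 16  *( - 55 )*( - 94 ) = -2^5*5^1*11^1*47^1 = - 82720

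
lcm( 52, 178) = 4628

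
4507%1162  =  1021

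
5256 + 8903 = 14159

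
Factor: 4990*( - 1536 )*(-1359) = 2^10*3^3*5^1*151^1*499^1 = 10416245760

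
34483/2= 34483/2= 17241.50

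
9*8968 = 80712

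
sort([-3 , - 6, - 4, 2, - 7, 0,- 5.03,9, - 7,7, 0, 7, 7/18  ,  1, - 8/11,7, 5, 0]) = [  -  7, - 7, - 6, - 5.03,- 4, - 3, - 8/11, 0  ,  0,  0,7/18 , 1, 2, 5, 7, 7,7, 9 ]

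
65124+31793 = 96917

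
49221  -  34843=14378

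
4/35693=4/35693  =  0.00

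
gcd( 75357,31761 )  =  9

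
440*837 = 368280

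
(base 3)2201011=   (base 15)8BA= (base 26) 2np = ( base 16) 7b7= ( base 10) 1975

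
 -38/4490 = -1 + 2226/2245 = - 0.01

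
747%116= 51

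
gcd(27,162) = 27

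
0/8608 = 0 = 0.00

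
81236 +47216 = 128452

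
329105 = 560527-231422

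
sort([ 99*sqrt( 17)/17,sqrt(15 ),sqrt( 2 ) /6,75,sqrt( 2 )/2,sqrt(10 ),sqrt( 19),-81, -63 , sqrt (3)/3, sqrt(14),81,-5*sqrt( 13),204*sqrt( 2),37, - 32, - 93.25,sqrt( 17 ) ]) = [-93.25,-81,  -  63, - 32,-5*sqrt(13 ) , sqrt ( 2)/6,sqrt(3 ) /3,sqrt ( 2 ) /2,sqrt(10),sqrt(14 ), sqrt( 15 ),sqrt( 17), sqrt( 19), 99*sqrt(17 )/17,37  ,  75,81,204*sqrt( 2 )]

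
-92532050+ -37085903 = -129617953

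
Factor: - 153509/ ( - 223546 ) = 2^( - 1)*111773^( - 1)*153509^1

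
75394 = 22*3427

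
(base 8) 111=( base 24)31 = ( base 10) 73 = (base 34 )25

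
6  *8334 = 50004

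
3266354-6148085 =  - 2881731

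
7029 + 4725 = 11754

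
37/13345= 37/13345 = 0.00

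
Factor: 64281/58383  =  21427/19461 = 3^(-1)*7^1*13^( - 1) * 499^(-1)*3061^1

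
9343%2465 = 1948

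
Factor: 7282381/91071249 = 3^( - 1 )*241^( - 1 ) * 367^1*19843^1* 125963^( - 1)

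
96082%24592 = 22306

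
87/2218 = 87/2218 =0.04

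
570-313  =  257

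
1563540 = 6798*230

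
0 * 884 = 0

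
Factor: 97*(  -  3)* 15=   -  3^2*5^1*97^1 = - 4365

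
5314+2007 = 7321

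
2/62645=2/62645  =  0.00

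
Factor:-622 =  - 2^1 * 311^1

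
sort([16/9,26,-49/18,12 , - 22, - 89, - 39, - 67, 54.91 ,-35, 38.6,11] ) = [ - 89,-67,-39, -35, - 22, - 49/18, 16/9, 11 , 12,26,38.6,54.91 ] 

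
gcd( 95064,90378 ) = 6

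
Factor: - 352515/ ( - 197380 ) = 993/556= 2^(- 2)*3^1 * 139^( - 1)*331^1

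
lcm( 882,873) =85554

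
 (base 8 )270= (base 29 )6a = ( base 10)184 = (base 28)6g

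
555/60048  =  185/20016 = 0.01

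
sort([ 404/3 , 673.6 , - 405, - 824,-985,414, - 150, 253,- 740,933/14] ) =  [ - 985,-824,  -  740 , - 405,  -  150,933/14,404/3 , 253, 414,673.6]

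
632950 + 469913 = 1102863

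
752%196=164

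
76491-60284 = 16207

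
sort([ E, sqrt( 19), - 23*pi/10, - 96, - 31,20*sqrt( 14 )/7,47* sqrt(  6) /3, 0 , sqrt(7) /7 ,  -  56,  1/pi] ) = [ - 96, - 56,-31, - 23* pi/10,  0,  1/pi,sqrt ( 7 )/7, E, sqrt( 19), 20*sqrt ( 14 )/7,47 * sqrt(6 )/3]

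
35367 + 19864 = 55231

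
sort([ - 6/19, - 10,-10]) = [-10, - 10,-6/19]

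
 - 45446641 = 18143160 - 63589801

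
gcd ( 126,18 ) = 18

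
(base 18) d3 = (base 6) 1033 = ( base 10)237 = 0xED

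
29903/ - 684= -44 + 193/684 =- 43.72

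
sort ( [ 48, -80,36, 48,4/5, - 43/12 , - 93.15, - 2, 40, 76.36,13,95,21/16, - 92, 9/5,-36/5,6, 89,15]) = [ - 93.15, - 92,  -  80, - 36/5, -43/12, - 2, 4/5,  21/16, 9/5, 6, 13,  15, 36, 40, 48,  48, 76.36,89,95 ]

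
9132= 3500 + 5632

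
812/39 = 20+32/39   =  20.82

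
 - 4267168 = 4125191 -8392359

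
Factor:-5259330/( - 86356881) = 2^1*3^1*5^1*13^ ( -1)*19^ (- 1)*23^( - 1 )*43^1*151^1*563^( - 1) =194790/3198403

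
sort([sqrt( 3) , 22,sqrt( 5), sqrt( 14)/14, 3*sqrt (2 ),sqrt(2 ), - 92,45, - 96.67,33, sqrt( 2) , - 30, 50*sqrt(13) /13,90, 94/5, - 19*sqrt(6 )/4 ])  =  [ - 96.67, - 92, - 30, - 19*sqrt( 6)/4,sqrt( 14 )/14,sqrt( 2), sqrt( 2), sqrt( 3), sqrt( 5), 3 * sqrt( 2 ), 50*sqrt( 13)/13,94/5, 22, 33 , 45, 90]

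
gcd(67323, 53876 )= 1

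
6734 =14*481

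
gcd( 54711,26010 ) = 9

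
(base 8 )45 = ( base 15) 27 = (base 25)1c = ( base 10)37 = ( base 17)23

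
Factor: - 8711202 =-2^1*3^1*1451867^1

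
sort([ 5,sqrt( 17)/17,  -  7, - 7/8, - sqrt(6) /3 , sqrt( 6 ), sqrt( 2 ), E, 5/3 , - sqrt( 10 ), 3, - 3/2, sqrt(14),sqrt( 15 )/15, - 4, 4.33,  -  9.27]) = [ - 9.27,-7,-4, -sqrt( 10 ), - 3/2,-7/8, - sqrt ( 6 ) /3,sqrt( 17)/17, sqrt(15 )/15,  sqrt( 2 ),5/3, sqrt(6),E, 3, sqrt( 14),4.33,5]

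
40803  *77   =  3141831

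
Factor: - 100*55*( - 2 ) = 11000= 2^3*5^3 * 11^1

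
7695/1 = 7695 = 7695.00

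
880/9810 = 88/981= 0.09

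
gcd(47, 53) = 1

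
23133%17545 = 5588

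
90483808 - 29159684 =61324124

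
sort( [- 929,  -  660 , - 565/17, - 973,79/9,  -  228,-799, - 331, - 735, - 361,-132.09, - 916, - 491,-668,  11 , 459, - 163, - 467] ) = [ - 973, - 929,-916,  -  799, - 735 ,  -  668, - 660,  -  491, - 467,  -  361,  -  331,-228, - 163,-132.09, - 565/17,79/9,  11 , 459]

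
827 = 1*827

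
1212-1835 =-623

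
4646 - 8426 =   -  3780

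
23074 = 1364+21710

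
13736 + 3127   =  16863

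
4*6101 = 24404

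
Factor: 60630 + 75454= 136084 = 2^2*13^1*2617^1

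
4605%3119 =1486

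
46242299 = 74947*617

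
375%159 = 57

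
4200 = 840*5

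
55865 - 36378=19487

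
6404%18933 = 6404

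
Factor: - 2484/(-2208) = 9/8= 2^( - 3 )*3^2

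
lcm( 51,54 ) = 918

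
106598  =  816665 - 710067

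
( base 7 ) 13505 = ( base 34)368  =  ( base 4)321200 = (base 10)3680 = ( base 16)E60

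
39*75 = 2925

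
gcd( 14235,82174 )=1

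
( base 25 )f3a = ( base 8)22364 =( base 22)JC0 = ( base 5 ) 300320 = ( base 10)9460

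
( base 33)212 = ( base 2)100010100101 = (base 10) 2213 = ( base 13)1013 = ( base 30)2DN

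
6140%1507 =112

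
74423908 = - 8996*(-8273) 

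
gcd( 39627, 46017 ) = 9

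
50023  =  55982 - 5959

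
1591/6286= 1591/6286  =  0.25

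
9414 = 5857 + 3557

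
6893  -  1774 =5119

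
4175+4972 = 9147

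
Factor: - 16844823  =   - 3^2* 73^1*25639^1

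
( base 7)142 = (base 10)79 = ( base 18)47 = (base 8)117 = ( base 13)61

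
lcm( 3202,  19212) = 19212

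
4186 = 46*91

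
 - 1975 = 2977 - 4952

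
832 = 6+826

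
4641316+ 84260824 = 88902140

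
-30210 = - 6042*5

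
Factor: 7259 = 7^1*17^1*61^1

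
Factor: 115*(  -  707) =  - 81305 =-5^1*7^1*23^1 * 101^1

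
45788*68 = 3113584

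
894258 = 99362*9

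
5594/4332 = 1 + 631/2166 = 1.29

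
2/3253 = 2/3253= 0.00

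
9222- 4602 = 4620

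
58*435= 25230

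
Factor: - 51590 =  - 2^1*5^1*7^1*11^1*67^1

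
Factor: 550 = 2^1*5^2*11^1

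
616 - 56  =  560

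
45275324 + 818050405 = 863325729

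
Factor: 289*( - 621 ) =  - 179469= - 3^3*17^2*23^1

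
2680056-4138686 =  - 1458630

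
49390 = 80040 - 30650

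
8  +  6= 14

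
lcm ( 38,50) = 950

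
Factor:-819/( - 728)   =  9/8 = 2^( - 3 )*3^2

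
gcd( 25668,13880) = 4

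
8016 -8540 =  - 524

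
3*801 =2403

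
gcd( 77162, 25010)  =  82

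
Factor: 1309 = 7^1*11^1*17^1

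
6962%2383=2196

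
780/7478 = 390/3739 = 0.10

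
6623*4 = 26492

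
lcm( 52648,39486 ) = 157944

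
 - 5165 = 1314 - 6479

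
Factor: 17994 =2^1*3^1 * 2999^1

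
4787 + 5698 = 10485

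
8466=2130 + 6336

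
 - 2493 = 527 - 3020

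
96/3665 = 96/3665= 0.03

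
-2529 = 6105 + - 8634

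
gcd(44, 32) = 4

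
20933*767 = 16055611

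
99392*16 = 1590272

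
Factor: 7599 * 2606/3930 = 5^ ( - 1) * 17^1 * 131^( - 1 )*149^1*1303^1 =3300499/655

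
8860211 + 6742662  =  15602873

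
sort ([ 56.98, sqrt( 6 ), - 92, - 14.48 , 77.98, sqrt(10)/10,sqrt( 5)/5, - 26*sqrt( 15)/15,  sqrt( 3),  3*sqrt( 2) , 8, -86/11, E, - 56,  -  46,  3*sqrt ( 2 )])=[ - 92, - 56, - 46, - 14.48, -86/11, -26*sqrt(15 )/15,sqrt(10 ) /10,sqrt(5 )/5,  sqrt(3), sqrt(6) , E, 3*sqrt(2 ),3*sqrt(2),8,  56.98, 77.98]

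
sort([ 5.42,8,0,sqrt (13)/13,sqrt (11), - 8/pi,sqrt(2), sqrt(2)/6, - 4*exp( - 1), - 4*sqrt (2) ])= [ - 4*sqrt (2),-8/pi, - 4* exp ( - 1) , 0,sqrt(2 ) /6, sqrt(13 ) /13, sqrt( 2 ),sqrt(11 ),5.42, 8 ]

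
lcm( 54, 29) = 1566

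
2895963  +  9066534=11962497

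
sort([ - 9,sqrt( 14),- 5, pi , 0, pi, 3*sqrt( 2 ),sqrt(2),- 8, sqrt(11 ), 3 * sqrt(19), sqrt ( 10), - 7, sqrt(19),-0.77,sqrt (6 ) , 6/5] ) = [-9, - 8,-7, - 5, - 0.77 , 0,6/5,sqrt(2), sqrt( 6), pi,pi,sqrt( 10),sqrt(11), sqrt( 14 ) , 3*sqrt(2 ) , sqrt( 19 ) , 3*sqrt(19)]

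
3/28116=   1/9372 = 0.00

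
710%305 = 100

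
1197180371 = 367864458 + 829315913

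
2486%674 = 464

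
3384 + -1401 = 1983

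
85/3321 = 85/3321 = 0.03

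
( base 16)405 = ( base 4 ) 100011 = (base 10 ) 1029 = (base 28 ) 18L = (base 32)105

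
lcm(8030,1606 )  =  8030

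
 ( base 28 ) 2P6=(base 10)2274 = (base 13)105C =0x8E2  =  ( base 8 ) 4342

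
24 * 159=3816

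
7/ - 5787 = -7/5787=   -  0.00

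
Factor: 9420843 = 3^1*1231^1*2551^1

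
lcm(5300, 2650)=5300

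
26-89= - 63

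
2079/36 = 231/4 = 57.75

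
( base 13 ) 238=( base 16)181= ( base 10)385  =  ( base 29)d8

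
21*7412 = 155652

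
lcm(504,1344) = 4032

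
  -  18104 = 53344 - 71448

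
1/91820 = 1/91820 = 0.00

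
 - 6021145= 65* ( - 92633 ) 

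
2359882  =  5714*413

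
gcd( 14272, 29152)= 32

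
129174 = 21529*6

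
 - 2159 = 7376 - 9535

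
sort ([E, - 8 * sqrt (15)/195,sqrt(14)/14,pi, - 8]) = [ - 8,-8*sqrt(15)/195,sqrt(14)/14, E, pi ] 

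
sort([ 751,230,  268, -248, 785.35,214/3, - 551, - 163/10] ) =[-551,- 248, - 163/10, 214/3, 230, 268, 751, 785.35 ]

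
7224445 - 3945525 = 3278920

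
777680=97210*8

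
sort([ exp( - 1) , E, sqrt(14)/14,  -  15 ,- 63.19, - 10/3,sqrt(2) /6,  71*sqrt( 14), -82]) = [ - 82,  -  63.19 , - 15,-10/3,sqrt( 2)/6,sqrt( 14)/14, exp( - 1),E,71*sqrt( 14)] 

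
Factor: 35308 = 2^2*7^1*13^1*97^1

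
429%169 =91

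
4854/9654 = 809/1609 = 0.50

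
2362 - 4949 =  - 2587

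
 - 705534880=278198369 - 983733249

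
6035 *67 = 404345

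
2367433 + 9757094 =12124527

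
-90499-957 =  - 91456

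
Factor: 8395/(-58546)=-115/802 = - 2^ (  -  1)  *  5^1 * 23^1*401^( - 1 ) 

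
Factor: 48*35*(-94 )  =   - 157920 = -2^5*3^1*5^1*7^1*47^1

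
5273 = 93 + 5180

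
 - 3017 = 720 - 3737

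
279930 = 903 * 310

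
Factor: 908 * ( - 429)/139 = -389532/139 = -  2^2 * 3^1 * 11^1 *13^1*139^( - 1)*227^1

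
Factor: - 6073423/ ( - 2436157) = 61^( - 1) *39937^( - 1) * 6073423^1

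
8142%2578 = 408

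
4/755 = 4/755 = 0.01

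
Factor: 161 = 7^1*23^1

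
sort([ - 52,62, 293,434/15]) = [- 52, 434/15,62, 293]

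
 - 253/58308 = -253/58308=- 0.00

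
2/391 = 2/391 = 0.01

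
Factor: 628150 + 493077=1121227= 23^1*29^1*41^2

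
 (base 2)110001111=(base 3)112210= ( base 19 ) 120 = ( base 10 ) 399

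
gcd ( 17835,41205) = 615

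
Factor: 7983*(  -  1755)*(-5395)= 75584840175 = 3^5*5^2*13^2*83^1*887^1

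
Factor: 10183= 17^1 * 599^1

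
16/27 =16/27=0.59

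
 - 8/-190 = 4/95 = 0.04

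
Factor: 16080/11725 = 2^4* 3^1* 5^( - 1 )*7^( - 1 )   =  48/35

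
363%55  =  33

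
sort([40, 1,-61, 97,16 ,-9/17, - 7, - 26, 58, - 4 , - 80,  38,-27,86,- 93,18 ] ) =[ - 93, - 80, - 61, - 27, - 26, - 7, - 4, - 9/17,1,16,  18 , 38, 40,58,86,97]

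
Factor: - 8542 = - 2^1*4271^1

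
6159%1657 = 1188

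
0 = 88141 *0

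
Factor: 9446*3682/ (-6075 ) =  - 34780172/6075 = -2^2 * 3^(-5 )*5^( - 2 ) *7^1*263^1 * 4723^1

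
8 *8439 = 67512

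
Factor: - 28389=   -  3^1  *9463^1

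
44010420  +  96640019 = 140650439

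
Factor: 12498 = 2^1*3^1*2083^1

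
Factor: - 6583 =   -  29^1*227^1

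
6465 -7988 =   -  1523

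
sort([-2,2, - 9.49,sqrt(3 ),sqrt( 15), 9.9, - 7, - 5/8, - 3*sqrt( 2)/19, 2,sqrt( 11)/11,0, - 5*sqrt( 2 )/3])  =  [ - 9.49, - 7, - 5*sqrt( 2)/3, - 2, - 5/8,  -  3 * sqrt ( 2)/19,0,sqrt( 11 ) /11,sqrt( 3),2 , 2,sqrt( 15 ), 9.9]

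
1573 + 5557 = 7130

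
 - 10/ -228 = 5/114= 0.04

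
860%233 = 161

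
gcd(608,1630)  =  2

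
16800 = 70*240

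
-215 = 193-408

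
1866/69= 27 + 1/23 =27.04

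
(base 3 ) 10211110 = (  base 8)5351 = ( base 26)43b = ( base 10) 2793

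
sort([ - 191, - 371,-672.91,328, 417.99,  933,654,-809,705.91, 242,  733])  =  [ - 809,-672.91, -371,-191,242,  328, 417.99 , 654, 705.91,733,  933 ] 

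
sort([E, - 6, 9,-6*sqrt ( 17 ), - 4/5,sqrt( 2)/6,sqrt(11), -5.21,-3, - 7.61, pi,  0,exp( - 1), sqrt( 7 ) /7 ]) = [-6 *sqrt( 17),-7.61,-6,  -  5.21, - 3,-4/5,0 , sqrt ( 2) /6 , exp (-1),sqrt(7) /7,E, pi , sqrt ( 11),9] 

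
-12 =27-39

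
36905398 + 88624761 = 125530159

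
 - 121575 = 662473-784048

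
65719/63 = 65719/63= 1043.16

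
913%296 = 25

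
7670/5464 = 1+1103/2732 = 1.40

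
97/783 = 97/783 = 0.12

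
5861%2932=2929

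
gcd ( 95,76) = 19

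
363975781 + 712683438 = 1076659219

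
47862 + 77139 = 125001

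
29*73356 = 2127324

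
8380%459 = 118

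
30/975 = 2/65 =0.03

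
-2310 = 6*( -385 )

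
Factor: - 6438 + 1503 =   -  4935 = - 3^1*5^1*7^1 * 47^1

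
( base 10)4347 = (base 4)1003323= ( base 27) 5q0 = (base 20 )AH7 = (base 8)10373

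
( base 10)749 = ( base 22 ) 1C1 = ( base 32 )ND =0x2ed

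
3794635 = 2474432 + 1320203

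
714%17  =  0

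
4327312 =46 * 94072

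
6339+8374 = 14713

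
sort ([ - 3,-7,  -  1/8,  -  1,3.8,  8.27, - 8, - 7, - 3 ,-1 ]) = [ - 8, - 7,-7,-3,  -  3, - 1,  -  1 , - 1/8,3.8,8.27]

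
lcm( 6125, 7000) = 49000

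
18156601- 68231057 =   -  50074456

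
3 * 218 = 654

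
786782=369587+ 417195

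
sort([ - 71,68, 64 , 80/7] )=[ - 71,80/7,64,  68]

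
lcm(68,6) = 204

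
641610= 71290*9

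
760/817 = 40/43 = 0.93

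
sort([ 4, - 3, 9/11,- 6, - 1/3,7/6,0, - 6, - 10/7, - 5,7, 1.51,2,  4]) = [ - 6, - 6,- 5, - 3, - 10/7, - 1/3,0,9/11,  7/6,1.51, 2,4,4,7 ] 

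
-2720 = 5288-8008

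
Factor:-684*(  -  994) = 679896 = 2^3*3^2 *7^1 * 19^1*71^1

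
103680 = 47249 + 56431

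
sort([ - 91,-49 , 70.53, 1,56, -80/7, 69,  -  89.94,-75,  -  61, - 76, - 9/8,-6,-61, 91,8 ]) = [ - 91,-89.94, - 76, - 75,-61 , - 61,-49,- 80/7, - 6,-9/8,1,8,56,69 , 70.53, 91 ] 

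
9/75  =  3/25 = 0.12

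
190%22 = 14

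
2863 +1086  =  3949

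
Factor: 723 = 3^1*241^1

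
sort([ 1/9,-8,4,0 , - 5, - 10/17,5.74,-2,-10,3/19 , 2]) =[- 10 ,  -  8,  -  5, - 2, - 10/17,0, 1/9,3/19,2,4 , 5.74]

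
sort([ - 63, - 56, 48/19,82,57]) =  [ - 63, - 56, 48/19 , 57,82]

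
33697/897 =33697/897 = 37.57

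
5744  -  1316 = 4428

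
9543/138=3181/46 = 69.15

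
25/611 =25/611 = 0.04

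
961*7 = 6727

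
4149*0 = 0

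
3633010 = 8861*410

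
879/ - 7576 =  - 879/7576 = - 0.12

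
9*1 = 9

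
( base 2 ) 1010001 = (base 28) 2p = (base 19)45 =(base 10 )81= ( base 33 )2f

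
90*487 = 43830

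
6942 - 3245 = 3697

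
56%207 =56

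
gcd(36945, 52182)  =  9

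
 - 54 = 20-74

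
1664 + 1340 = 3004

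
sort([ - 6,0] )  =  [ - 6,0] 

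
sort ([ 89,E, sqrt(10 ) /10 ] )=[ sqrt(10)/10, E, 89]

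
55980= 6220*9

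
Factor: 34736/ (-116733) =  - 208/699 = - 2^4*  3^( - 1 ) * 13^1 * 233^( -1)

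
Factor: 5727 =3^1*23^1 * 83^1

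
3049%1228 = 593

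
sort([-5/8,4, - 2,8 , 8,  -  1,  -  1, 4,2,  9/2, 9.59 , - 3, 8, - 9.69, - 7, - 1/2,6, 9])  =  [  -  9.69, - 7,-3, - 2, - 1, - 1, - 5/8, - 1/2,2, 4,4, 9/2,6, 8,8,8,9,9.59 ] 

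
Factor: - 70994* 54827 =-3892388038=- 2^1*7^1*11^1*109^1*461^1 * 503^1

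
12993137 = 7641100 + 5352037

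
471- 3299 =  - 2828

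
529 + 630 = 1159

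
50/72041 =50/72041 = 0.00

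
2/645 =2/645 = 0.00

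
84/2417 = 84/2417 = 0.03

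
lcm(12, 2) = 12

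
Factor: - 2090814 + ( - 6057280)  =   - 8148094  =  - 2^1*41^1*99367^1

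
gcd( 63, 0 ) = 63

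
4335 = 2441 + 1894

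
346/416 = 173/208 = 0.83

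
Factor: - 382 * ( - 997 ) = 2^1 * 191^1*997^1  =  380854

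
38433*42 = 1614186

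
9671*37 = 357827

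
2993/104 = 2993/104 =28.78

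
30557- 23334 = 7223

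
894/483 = 298/161 = 1.85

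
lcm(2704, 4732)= 18928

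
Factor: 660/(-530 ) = - 66/53 = -2^1 *3^1*11^1*53^(-1 ) 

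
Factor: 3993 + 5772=9765= 3^2*5^1*7^1*31^1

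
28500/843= 33 + 227/281 = 33.81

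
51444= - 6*( - 8574) 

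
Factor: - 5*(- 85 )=5^2*17^1 =425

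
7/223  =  7/223 = 0.03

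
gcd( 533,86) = 1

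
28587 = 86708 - 58121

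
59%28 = 3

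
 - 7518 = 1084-8602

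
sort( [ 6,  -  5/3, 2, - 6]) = [ - 6,-5/3, 2, 6 ] 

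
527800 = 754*700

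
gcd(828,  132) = 12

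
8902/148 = 4451/74 =60.15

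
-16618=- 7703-8915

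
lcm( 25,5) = 25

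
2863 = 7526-4663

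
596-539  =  57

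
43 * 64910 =2791130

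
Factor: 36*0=0  =  0^1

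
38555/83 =38555/83 = 464.52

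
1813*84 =152292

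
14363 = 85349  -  70986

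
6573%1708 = 1449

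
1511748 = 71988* 21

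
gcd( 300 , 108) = 12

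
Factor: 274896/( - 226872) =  - 2^1*83^1 * 137^ ( - 1) = - 166/137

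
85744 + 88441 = 174185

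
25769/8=3221  +  1/8 = 3221.12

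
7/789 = 7/789 = 0.01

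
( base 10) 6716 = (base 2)1101000111100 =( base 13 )3098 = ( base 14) 263A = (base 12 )3a78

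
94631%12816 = 4919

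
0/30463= 0 = 0.00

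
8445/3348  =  2+583/1116 = 2.52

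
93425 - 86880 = 6545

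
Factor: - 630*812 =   -  2^3*3^2 * 5^1*7^2*29^1 = - 511560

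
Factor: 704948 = 2^2*176237^1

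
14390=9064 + 5326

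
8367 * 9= 75303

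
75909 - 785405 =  - 709496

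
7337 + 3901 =11238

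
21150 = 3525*6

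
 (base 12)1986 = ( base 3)11021210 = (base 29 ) 3kn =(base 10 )3126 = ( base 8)6066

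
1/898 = 1/898 = 0.00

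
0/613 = 0= 0.00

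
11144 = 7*1592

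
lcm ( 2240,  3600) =100800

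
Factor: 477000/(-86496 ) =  - 375/68= -2^( - 2) * 3^1*5^3 * 17^(-1)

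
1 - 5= - 4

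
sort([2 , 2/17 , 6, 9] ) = [ 2/17 , 2, 6,  9 ]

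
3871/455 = 8+33/65 = 8.51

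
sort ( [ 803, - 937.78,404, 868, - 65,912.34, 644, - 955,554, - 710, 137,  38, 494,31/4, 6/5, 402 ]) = [ - 955, - 937.78 , - 710, - 65,6/5,31/4 , 38,137, 402 , 404,494, 554 , 644,  803,868, 912.34] 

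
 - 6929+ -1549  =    -  8478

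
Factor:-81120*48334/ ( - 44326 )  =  1960427040/22163=2^5  *3^1 * 5^1 * 11^1*13^5 * 37^( - 1)*599^(-1 ) 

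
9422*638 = 6011236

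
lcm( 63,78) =1638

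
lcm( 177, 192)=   11328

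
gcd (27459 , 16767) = 243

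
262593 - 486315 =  - 223722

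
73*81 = 5913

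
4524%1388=360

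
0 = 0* 7699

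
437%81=32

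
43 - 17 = 26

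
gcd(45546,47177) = 1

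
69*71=4899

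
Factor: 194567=103^1*1889^1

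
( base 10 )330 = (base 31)AK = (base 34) 9O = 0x14a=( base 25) D5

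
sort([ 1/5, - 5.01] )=[-5.01,1/5 ] 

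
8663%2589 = 896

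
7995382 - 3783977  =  4211405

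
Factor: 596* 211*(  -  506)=-63632536 = - 2^3*11^1*23^1*149^1 * 211^1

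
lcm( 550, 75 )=1650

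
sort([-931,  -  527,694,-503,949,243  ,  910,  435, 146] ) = [-931, - 527, - 503,  146,243,  435 , 694, 910,949]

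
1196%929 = 267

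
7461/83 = 89 +74/83= 89.89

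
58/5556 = 29/2778 = 0.01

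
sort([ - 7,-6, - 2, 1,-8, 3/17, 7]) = [ - 8  , - 7, - 6, -2,3/17, 1,7]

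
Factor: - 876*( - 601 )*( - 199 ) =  - 104768724 = -2^2 *3^1*73^1*199^1 * 601^1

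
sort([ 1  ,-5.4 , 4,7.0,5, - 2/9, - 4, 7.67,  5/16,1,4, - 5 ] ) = [ - 5.4, - 5,  -  4, - 2/9,5/16,1 , 1,4,4,  5,7.0 , 7.67 ]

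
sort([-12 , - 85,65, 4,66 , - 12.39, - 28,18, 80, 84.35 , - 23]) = [ - 85, - 28, - 23, - 12.39 ,  -  12, 4, 18, 65,66, 80 , 84.35] 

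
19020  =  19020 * 1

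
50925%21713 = 7499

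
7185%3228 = 729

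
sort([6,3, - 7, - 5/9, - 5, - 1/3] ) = [ - 7, - 5,- 5/9, - 1/3,3, 6 ] 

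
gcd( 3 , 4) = 1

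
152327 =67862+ 84465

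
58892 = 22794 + 36098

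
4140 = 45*92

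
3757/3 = 3757/3=1252.33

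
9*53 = 477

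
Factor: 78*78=6084 = 2^2*3^2*13^2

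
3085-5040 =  - 1955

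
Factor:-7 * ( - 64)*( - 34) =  - 15232 = - 2^7*7^1*17^1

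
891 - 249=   642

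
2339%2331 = 8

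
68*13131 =892908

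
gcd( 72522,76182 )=6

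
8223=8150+73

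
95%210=95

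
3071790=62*49545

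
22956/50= 459 + 3/25 = 459.12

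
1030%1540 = 1030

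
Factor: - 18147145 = - 5^1*139^1*26111^1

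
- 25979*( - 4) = 103916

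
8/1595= 8/1595=0.01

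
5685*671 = 3814635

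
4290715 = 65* 66011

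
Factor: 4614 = 2^1*3^1*769^1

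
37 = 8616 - 8579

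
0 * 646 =0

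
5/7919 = 5/7919  =  0.00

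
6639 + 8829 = 15468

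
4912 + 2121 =7033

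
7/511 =1/73= 0.01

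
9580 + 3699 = 13279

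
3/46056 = 1/15352=0.00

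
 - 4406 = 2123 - 6529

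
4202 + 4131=8333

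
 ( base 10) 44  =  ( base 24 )1K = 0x2c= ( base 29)1F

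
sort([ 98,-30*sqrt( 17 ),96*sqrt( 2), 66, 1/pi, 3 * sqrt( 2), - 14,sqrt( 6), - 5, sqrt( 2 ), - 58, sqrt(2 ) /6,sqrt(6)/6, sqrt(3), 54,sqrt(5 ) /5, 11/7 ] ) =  [ - 30*sqrt(17 ), - 58 , - 14 , - 5, sqrt(2 )/6, 1/pi, sqrt( 6 ) /6, sqrt(5 ) /5, sqrt(2 ), 11/7, sqrt( 3 ), sqrt( 6), 3*sqrt ( 2 ),54, 66,98,96*sqrt(2 )]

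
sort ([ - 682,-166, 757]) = [ - 682, -166,757 ] 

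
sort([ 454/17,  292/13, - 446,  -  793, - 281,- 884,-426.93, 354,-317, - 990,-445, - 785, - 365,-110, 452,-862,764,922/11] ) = [  -  990, - 884, - 862, - 793,  -  785,-446,- 445,-426.93, - 365, - 317, - 281, - 110,292/13,454/17,922/11 , 354, 452, 764 ]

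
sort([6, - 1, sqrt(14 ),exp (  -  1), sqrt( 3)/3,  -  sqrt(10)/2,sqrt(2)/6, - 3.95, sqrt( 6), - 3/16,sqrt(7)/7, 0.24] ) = [ - 3.95, - sqrt( 10 ) /2,-1,-3/16, sqrt(2) /6,0.24,exp (  -  1 ), sqrt(7) /7,sqrt(3)/3 , sqrt(6), sqrt( 14 ), 6]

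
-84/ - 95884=21/23971 = 0.00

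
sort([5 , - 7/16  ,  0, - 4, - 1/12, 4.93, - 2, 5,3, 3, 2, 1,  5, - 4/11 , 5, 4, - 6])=[ - 6, - 4, - 2, - 7/16, - 4/11, - 1/12, 0, 1, 2,  3 , 3, 4, 4.93, 5,5, 5 , 5]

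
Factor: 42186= 2^1*3^1*79^1*89^1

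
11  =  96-85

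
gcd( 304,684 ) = 76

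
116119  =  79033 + 37086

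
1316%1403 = 1316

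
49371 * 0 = 0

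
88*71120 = 6258560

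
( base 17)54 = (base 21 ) 45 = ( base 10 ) 89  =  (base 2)1011001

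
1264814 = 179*7066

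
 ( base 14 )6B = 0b1011111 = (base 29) 38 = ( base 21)4b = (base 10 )95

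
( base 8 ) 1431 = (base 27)12a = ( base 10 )793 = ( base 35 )MN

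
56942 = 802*71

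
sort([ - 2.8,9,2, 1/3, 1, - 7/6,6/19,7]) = [ - 2.8,-7/6, 6/19,1/3 , 1,2,  7 , 9] 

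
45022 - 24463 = 20559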